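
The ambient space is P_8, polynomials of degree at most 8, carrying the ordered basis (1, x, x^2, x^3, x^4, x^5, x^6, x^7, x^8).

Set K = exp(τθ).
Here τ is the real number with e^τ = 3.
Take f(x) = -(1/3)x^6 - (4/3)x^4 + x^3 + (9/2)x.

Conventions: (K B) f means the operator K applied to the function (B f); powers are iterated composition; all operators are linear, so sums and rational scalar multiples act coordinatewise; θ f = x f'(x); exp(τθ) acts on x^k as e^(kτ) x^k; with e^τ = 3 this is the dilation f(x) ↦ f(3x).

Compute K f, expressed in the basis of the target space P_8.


exp(τθ) x^k = e^(kτ) x^k; with e^τ = 3 this sends x^k to 3^k x^k
x ↦ 3 x
x^3 ↦ 27 x^3
x^4 ↦ 81 x^4
x^6 ↦ 729 x^6
applying this coordinatewise to f: exp(τθ) f = -243x^6 - 108x^4 + 27x^3 + (27/2)x

the image equals g(x) = -243x^6 - 108x^4 + 27x^3 + (27/2)x


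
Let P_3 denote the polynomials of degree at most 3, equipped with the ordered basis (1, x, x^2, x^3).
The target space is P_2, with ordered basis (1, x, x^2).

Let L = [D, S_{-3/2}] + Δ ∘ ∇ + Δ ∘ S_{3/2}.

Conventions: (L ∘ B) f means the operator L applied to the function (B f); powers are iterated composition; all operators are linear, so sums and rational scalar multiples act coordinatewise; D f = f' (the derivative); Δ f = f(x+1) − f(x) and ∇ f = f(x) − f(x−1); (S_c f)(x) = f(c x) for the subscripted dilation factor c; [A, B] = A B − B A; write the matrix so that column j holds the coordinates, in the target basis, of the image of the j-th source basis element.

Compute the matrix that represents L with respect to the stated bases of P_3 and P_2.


the matrix is [[0, -1, 17/4, 27/8]; [0, 0, 12, 129/8]; [0, 0, 0, -27/4]] (rows listed top to bottom)

image of 1: 0
image of x: -1
image of x^2: 12x + 17/4
image of x^3: -(27/4)x^2 + (129/8)x + 27/8
each image's coordinates form column j of the matrix


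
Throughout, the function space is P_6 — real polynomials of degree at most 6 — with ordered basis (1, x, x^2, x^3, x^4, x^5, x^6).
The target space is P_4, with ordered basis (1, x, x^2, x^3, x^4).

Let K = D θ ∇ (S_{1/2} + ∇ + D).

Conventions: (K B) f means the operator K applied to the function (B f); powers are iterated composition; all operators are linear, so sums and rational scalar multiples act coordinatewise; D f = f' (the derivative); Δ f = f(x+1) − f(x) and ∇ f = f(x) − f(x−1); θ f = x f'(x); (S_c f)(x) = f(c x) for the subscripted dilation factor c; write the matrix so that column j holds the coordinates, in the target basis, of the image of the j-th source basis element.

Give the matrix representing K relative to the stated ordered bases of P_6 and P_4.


image of 1: 0
image of x: 0
image of x^2: 1/2
image of x^3: (3/2)x + 93/8
image of x^4: (9/4)x^2 + (189/2)x - 143/4
image of x^5: (5/2)x^3 + (5715/16)x^2 - (1435/4)x + 2875/32
image of x^6: (75/32)x^4 + (3825/4)x^3 - (25875/16)x^2 + (17265/16)x - 6717/32
each image's coordinates form column j of the matrix

the matrix is [[0, 0, 1/2, 93/8, -143/4, 2875/32, -6717/32]; [0, 0, 0, 3/2, 189/2, -1435/4, 17265/16]; [0, 0, 0, 0, 9/4, 5715/16, -25875/16]; [0, 0, 0, 0, 0, 5/2, 3825/4]; [0, 0, 0, 0, 0, 0, 75/32]] (rows listed top to bottom)


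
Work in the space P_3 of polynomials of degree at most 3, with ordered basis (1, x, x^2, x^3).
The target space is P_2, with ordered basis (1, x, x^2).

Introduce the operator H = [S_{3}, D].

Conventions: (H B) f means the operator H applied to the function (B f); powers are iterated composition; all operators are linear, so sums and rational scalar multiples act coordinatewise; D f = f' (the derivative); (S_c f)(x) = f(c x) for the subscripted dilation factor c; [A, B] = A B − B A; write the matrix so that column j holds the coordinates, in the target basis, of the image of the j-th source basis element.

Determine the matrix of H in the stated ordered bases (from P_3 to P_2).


image of 1: 0
image of x: -2
image of x^2: -12x
image of x^3: -54x^2
each image's coordinates form column j of the matrix

the matrix is [[0, -2, 0, 0]; [0, 0, -12, 0]; [0, 0, 0, -54]] (rows listed top to bottom)


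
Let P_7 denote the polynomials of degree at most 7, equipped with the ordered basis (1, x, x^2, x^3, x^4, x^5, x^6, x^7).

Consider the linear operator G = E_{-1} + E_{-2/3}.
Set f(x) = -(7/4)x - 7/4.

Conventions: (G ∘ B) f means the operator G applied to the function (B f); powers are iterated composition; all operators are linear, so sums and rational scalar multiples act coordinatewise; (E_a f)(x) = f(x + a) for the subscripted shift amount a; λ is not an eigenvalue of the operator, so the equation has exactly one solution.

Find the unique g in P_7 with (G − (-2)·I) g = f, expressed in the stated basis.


write g with unknown coordinates in the stated basis and equate coefficients in (G − (-2)·I) g = f
solving from the highest basis element down gives g = -(7/16)x - 119/192
check: G g = -(7/8)x - 49/96
so G g − (-2)·g = -(7/4)x - 7/4 = f ✓

the result is g(x) = -(7/16)x - 119/192


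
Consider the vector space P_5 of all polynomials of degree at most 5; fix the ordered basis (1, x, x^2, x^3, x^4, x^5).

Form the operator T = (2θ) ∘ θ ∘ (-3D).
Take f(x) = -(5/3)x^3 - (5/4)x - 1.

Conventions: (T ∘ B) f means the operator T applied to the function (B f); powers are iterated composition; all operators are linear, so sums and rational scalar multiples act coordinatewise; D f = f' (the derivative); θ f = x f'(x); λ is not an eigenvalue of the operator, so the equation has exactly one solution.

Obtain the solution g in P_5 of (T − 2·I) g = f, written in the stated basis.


write g with unknown coordinates in the stated basis and equate coefficients in (T − 2·I) g = f
solving from the highest basis element down gives g = (5/6)x^3 - 30x^2 + (1445/8)x + 1/2
check: T g = -60x^2 + 360x
so T g − 2·g = -(5/3)x^3 - (5/4)x - 1 = f ✓

the result is g(x) = (5/6)x^3 - 30x^2 + (1445/8)x + 1/2


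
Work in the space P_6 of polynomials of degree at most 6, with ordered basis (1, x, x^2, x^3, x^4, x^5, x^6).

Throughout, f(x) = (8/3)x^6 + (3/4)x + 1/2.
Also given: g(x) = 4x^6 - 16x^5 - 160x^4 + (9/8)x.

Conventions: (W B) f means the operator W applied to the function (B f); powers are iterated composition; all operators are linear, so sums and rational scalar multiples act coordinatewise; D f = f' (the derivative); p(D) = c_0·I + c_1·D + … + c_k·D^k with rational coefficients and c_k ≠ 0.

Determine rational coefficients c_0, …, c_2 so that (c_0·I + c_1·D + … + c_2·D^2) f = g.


D^0 f = (8/3)x^6 + (3/4)x + 1/2
D^1 f = 16x^5 + 3/4
D^2 f = 80x^4
matching coefficients of g against c_0 f + c_1 Df + … from the top degree down determines the c_i
solution: c_0 = 3/2, c_1 = -1, c_2 = -2

p(D) = (3/2)·I − D − 2·D^2, i.e. c_0 = 3/2, c_1 = -1, c_2 = -2


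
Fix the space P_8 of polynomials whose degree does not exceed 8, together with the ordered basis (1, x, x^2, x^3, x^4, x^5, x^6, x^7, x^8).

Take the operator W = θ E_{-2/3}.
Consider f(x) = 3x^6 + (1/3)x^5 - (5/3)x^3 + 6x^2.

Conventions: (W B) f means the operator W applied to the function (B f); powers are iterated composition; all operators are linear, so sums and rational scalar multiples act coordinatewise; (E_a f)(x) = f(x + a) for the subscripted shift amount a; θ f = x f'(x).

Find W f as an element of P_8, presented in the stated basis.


E_{-2/3} f = 3x^6 - (35/3)x^5 + (170/9)x^4 - (485/27)x^3 + (1396/81)x^2 - (2980/243)x + 2464/729
θ E_{-2/3} f = 18x^6 - (175/3)x^5 + (680/9)x^4 - (485/9)x^3 + (2792/81)x^2 - (2980/243)x

g(x) = 18x^6 - (175/3)x^5 + (680/9)x^4 - (485/9)x^3 + (2792/81)x^2 - (2980/243)x


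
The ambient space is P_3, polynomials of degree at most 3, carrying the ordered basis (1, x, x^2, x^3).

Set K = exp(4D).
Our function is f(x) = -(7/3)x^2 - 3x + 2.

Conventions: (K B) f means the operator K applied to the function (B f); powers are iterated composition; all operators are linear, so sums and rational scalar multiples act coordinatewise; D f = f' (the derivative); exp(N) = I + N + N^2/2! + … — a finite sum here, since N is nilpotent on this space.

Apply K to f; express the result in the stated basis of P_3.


the result is g(x) = -(7/3)x^2 - (65/3)x - 142/3

order-1 term: -(56/3)x - 12
order-2 term: -112/3
the series for exp(4D) f terminates at order 2
exp(4D) f = -(7/3)x^2 - (65/3)x - 142/3


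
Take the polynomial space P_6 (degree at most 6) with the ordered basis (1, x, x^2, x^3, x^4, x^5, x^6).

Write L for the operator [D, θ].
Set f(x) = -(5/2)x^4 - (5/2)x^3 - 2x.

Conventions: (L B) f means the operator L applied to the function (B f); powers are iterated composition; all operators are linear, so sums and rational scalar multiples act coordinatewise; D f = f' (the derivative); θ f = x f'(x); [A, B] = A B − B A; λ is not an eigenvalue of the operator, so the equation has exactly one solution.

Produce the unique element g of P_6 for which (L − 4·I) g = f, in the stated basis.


the result is g(x) = (5/8)x^4 + (5/4)x^3 + (15/16)x^2 + (31/32)x + 31/128

write g with unknown coordinates in the stated basis and equate coefficients in (L − 4·I) g = f
solving from the highest basis element down gives g = (5/8)x^4 + (5/4)x^3 + (15/16)x^2 + (31/32)x + 31/128
check: L g = (5/2)x^3 + (15/4)x^2 + (15/8)x + 31/32
so L g − 4·g = -(5/2)x^4 - (5/2)x^3 - 2x = f ✓


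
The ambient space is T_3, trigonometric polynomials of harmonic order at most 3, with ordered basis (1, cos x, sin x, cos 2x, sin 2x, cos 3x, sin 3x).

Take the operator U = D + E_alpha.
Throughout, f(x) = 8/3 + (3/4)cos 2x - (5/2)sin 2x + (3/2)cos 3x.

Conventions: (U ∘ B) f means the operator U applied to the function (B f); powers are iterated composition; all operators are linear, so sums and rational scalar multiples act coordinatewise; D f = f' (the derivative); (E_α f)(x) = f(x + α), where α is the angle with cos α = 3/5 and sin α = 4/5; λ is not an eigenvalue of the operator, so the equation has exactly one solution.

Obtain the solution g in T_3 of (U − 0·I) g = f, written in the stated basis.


write g with unknown coordinates in the stated basis and equate coefficients in (U − 0·I) g = f
solving from the highest basis element down gives g = 8/3 + (719/884)cos 2x + (73/221)sin 2x - (351/3028)cos 3x + (1257/3028)sin 3x
check: U g = 8/3 + (3/4)cos 2x - (5/2)sin 2x + (3/2)cos 3x
so U g − 0·g = 8/3 + (3/4)cos 2x - (5/2)sin 2x + (3/2)cos 3x = f ✓

g(x) = 8/3 + (719/884)cos 2x + (73/221)sin 2x - (351/3028)cos 3x + (1257/3028)sin 3x


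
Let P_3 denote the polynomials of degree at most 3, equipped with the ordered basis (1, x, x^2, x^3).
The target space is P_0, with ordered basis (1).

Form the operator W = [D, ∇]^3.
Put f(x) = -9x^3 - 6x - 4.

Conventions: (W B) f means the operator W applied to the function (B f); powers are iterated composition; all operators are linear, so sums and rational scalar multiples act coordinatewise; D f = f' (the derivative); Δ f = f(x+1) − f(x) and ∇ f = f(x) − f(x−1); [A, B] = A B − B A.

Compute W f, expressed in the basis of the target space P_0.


∇ f = -27x^2 + 27x - 15
D ∇ f = -54x + 27
D f = -27x^2 - 6
∇ D f = -54x + 27
[D, ∇] f = 0
∇ [D, ∇] f = 0
D ∇ [D, ∇] f = 0
D [D, ∇] f = 0
∇ D [D, ∇] f = 0
[D, ∇] [D, ∇] f = 0
∇ [D, ∇] [D, ∇] f = 0
D ∇ [D, ∇] [D, ∇] f = 0
D [D, ∇] [D, ∇] f = 0
∇ D [D, ∇] [D, ∇] f = 0
[D, ∇] [D, ∇] [D, ∇] f = 0

the image equals g(x) = 0


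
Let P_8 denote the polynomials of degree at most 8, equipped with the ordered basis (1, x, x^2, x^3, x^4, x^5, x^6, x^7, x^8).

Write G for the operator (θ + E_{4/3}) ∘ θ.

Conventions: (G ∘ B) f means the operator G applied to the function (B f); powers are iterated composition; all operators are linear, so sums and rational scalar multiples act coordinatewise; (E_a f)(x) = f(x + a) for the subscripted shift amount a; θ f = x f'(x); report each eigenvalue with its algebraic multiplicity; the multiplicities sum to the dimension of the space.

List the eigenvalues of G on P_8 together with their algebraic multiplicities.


λ = 0 (multiplicity 1), λ = 2 (multiplicity 1), λ = 6 (multiplicity 1), λ = 12 (multiplicity 1), λ = 20 (multiplicity 1), λ = 30 (multiplicity 1), λ = 42 (multiplicity 1), λ = 56 (multiplicity 1), λ = 72 (multiplicity 1)

image of 1: 0
image of x: 2x + 4/3
image of x^2: 6x^2 + (16/3)x + 32/9
image of x^3: 12x^3 + 12x^2 + 16x + 64/9
image of x^4: 20x^4 + (64/3)x^3 + (128/3)x^2 + (1024/27)x + 1024/81
image of x^5: 30x^5 + (100/3)x^4 + (800/9)x^3 + (3200/27)x^2 + (6400/81)x + 5120/243
image of x^6: 42x^6 + 48x^5 + 160x^4 + (2560/9)x^3 + (2560/9)x^2 + (4096/27)x + 8192/243
image of x^7: 56x^7 + (196/3)x^6 + (784/3)x^5 + (15680/27)x^4 + (62720/81)x^3 + (50176/81)x^2 + (200704/729)x + 114688/2187
image of x^8: 72x^8 + (256/3)x^7 + (3584/9)x^6 + (28672/27)x^5 + (143360/81)x^4 + (458752/243)x^3 + (917504/729)x^2 + (1048576/2187)x + 524288/6561
the matrix is upper triangular; its diagonal is (0, 2, 6, 12, 20, 30, 42, 56, 72)
for a triangular matrix the eigenvalues are the diagonal entries, with algebraic multiplicity their repetition count


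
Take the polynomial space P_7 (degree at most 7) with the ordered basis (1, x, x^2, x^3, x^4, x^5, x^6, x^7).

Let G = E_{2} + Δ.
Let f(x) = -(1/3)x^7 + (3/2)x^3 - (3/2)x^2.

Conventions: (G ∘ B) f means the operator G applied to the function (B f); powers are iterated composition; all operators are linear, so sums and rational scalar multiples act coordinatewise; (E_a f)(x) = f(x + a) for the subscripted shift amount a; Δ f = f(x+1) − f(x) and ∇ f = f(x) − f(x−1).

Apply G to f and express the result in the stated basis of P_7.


E_{2} f = -(1/3)x^7 - (14/3)x^6 - 28x^5 - (280/3)x^4 - (1111/6)x^3 - (433/2)x^2 - (412/3)x - 110/3
Δ f = -(7/3)x^6 - 7x^5 - (35/3)x^4 - (35/3)x^3 - (5/2)x^2 - (5/6)x - 1/3
(E_{2} + Δ) f = -(1/3)x^7 - 7x^6 - 35x^5 - 105x^4 - (1181/6)x^3 - 219x^2 - (829/6)x - 37

the image equals g(x) = -(1/3)x^7 - 7x^6 - 35x^5 - 105x^4 - (1181/6)x^3 - 219x^2 - (829/6)x - 37


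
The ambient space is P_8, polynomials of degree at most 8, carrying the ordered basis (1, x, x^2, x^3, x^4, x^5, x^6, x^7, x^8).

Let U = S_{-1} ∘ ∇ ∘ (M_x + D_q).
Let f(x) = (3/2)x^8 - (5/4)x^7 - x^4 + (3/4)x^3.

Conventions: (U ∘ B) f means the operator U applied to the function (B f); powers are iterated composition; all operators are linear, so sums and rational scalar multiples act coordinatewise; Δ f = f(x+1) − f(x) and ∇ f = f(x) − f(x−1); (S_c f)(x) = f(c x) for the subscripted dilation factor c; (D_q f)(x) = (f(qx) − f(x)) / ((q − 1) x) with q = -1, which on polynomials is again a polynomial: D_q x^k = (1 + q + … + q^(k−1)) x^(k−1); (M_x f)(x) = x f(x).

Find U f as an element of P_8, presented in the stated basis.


the image equals g(x) = (27/2)x^8 + 64x^7 + 161x^6 + (533/2)x^5 + (1161/4)x^4 + 208x^3 + (373/4)x^2 + (43/2)x + 3/2

M_x f = (3/2)x^9 - (5/4)x^8 - x^5 + (3/4)x^4
D_q f = -(5/4)x^6 + (3/4)x^2
(M_x + D_q) f = (3/2)x^9 - (5/4)x^8 - (5/4)x^6 - x^5 + (3/4)x^4 + (3/4)x^2
∇ (M_x + D_q) f = (27/2)x^8 - 64x^7 + 161x^6 - (533/2)x^5 + (1161/4)x^4 - 208x^3 + (373/4)x^2 - (43/2)x + 3/2
S_{-1} ∇ (M_x + D_q) f = (27/2)x^8 + 64x^7 + 161x^6 + (533/2)x^5 + (1161/4)x^4 + 208x^3 + (373/4)x^2 + (43/2)x + 3/2


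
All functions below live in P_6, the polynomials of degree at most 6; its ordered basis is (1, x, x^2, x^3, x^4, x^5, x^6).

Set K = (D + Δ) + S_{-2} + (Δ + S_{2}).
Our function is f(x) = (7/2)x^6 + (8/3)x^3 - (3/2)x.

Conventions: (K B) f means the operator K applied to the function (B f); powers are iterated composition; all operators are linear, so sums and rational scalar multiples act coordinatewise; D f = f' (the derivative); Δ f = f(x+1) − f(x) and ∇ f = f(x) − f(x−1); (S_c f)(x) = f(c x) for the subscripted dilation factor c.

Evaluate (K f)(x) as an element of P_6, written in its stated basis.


D f = 21x^5 + 8x^2 - 3/2
Δ f = 21x^5 + (105/2)x^4 + 70x^3 + (121/2)x^2 + 29x + 14/3
(D + Δ) f = 42x^5 + (105/2)x^4 + 70x^3 + (137/2)x^2 + 29x + 19/6
S_{-2} f = 224x^6 - (64/3)x^3 + 3x
Δ f = 21x^5 + (105/2)x^4 + 70x^3 + (121/2)x^2 + 29x + 14/3
S_{2} f = 224x^6 + (64/3)x^3 - 3x
(Δ + S_{2}) f = 224x^6 + 21x^5 + (105/2)x^4 + (274/3)x^3 + (121/2)x^2 + 26x + 14/3
((D + Δ) + S_{-2} + (Δ + S_{2})) f = 448x^6 + 63x^5 + 105x^4 + 140x^3 + 129x^2 + 58x + 47/6

the image equals g(x) = 448x^6 + 63x^5 + 105x^4 + 140x^3 + 129x^2 + 58x + 47/6


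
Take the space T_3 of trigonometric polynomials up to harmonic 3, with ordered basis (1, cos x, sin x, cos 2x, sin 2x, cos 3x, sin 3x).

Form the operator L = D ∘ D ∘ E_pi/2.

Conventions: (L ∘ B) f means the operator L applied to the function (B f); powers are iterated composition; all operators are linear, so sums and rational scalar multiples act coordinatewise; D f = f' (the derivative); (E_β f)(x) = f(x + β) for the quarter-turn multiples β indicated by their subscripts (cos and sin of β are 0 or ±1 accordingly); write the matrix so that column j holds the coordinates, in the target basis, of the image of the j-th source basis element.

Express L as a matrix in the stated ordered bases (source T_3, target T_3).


the matrix is [[0, 0, 0, 0, 0, 0, 0]; [0, 0, -1, 0, 0, 0, 0]; [0, 1, 0, 0, 0, 0, 0]; [0, 0, 0, 4, 0, 0, 0]; [0, 0, 0, 0, 4, 0, 0]; [0, 0, 0, 0, 0, 0, 9]; [0, 0, 0, 0, 0, -9, 0]] (rows listed top to bottom)

image of 1: 0
image of cos x: sin x
image of sin x: -cos x
image of cos 2x: 4cos 2x
image of sin 2x: 4sin 2x
image of cos 3x: -9sin 3x
image of sin 3x: 9cos 3x
each image's coordinates form column j of the matrix


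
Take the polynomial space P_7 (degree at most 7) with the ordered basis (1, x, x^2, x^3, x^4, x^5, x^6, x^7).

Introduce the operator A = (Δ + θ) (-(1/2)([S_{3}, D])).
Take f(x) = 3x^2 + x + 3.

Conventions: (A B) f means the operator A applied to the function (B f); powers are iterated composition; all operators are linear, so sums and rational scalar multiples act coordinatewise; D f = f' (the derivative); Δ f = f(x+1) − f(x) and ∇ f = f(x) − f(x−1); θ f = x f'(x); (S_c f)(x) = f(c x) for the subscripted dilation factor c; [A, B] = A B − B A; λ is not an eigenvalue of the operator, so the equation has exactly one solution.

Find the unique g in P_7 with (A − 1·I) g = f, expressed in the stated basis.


write g with unknown coordinates in the stated basis and equate coefficients in (A − 1·I) g = f
solving from the highest basis element down gives g = -3x^2 - 19x - 21
check: A g = -18x - 18
so A g − 1·g = 3x^2 + x + 3 = f ✓

the result is g(x) = -3x^2 - 19x - 21


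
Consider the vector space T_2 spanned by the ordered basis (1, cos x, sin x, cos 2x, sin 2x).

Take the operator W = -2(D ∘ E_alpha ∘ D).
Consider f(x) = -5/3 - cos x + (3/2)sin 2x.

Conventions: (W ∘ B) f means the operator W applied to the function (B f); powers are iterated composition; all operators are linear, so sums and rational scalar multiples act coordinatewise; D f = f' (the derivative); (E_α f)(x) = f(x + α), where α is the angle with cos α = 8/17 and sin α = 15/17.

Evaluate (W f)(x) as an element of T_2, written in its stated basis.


the image equals g(x) = -(16/17)cos x + (30/17)sin x + (2880/289)cos 2x - (1932/289)sin 2x

D f = sin x + 3cos 2x
E_alpha D f = (15/17)cos x + (8/17)sin x - (483/289)cos 2x - (720/289)sin 2x
D E_alpha D f = (8/17)cos x - (15/17)sin x - (1440/289)cos 2x + (966/289)sin 2x
(-2(D ∘ E_alpha ∘ D)) f = -(16/17)cos x + (30/17)sin x + (2880/289)cos 2x - (1932/289)sin 2x


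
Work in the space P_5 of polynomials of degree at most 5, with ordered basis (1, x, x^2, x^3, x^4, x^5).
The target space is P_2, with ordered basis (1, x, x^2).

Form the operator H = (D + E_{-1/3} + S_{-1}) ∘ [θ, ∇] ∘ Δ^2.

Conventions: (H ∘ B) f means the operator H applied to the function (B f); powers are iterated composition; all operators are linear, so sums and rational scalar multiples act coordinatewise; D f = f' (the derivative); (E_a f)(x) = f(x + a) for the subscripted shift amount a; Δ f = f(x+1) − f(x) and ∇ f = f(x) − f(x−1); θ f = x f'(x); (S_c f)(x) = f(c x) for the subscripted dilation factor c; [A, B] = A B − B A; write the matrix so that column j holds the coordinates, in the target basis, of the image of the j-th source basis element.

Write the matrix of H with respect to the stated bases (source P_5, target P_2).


image of 1: 0
image of x: 0
image of x^2: 0
image of x^3: -12
image of x^4: -16
image of x^5: -120x^2 - 80x - 80/3
each image's coordinates form column j of the matrix

the matrix is [[0, 0, 0, -12, -16, -80/3]; [0, 0, 0, 0, 0, -80]; [0, 0, 0, 0, 0, -120]] (rows listed top to bottom)


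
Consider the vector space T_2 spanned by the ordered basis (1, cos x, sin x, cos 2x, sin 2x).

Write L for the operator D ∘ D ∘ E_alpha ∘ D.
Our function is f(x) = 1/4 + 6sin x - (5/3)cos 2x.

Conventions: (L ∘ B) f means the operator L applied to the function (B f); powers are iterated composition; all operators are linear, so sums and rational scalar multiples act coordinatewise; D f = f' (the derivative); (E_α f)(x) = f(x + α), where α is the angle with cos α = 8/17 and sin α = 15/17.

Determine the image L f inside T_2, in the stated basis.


the image equals g(x) = -(48/17)cos x + (90/17)sin x - (3200/289)cos 2x + (6440/867)sin 2x

D f = 6cos x + (10/3)sin 2x
E_alpha D f = (48/17)cos x - (90/17)sin x + (800/289)cos 2x - (1610/867)sin 2x
D E_alpha D f = -(90/17)cos x - (48/17)sin x - (3220/867)cos 2x - (1600/289)sin 2x
D D E_alpha D f = -(48/17)cos x + (90/17)sin x - (3200/289)cos 2x + (6440/867)sin 2x


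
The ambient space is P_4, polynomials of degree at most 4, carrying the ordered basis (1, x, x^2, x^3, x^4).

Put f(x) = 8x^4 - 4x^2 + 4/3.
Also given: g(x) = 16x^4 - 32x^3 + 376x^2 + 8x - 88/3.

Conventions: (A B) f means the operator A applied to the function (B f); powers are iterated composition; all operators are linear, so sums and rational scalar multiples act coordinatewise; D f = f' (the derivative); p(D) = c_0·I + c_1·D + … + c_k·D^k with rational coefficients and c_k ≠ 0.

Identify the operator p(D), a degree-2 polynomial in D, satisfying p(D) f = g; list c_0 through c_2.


p(D) = 2·I − D + 4·D^2, i.e. c_0 = 2, c_1 = -1, c_2 = 4

D^0 f = 8x^4 - 4x^2 + 4/3
D^1 f = 32x^3 - 8x
D^2 f = 96x^2 - 8
matching coefficients of g against c_0 f + c_1 Df + … from the top degree down determines the c_i
solution: c_0 = 2, c_1 = -1, c_2 = 4


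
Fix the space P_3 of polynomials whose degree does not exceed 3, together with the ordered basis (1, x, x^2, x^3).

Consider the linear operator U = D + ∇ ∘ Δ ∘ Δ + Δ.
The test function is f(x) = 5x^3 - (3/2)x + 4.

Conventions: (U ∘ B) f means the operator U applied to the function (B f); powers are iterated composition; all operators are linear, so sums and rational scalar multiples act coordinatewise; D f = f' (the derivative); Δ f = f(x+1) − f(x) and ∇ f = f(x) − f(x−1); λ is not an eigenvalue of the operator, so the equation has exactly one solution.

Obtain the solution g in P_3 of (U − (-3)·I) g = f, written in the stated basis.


the result is g(x) = (5/3)x^3 - (10/3)x^2 + (41/18)x - 80/27

write g with unknown coordinates in the stated basis and equate coefficients in (U − (-3)·I) g = f
solving from the highest basis element down gives g = (5/3)x^3 - (10/3)x^2 + (41/18)x - 80/27
check: U g = 10x^2 - (25/3)x + 116/9
so U g − (-3)·g = 5x^3 - (3/2)x + 4 = f ✓


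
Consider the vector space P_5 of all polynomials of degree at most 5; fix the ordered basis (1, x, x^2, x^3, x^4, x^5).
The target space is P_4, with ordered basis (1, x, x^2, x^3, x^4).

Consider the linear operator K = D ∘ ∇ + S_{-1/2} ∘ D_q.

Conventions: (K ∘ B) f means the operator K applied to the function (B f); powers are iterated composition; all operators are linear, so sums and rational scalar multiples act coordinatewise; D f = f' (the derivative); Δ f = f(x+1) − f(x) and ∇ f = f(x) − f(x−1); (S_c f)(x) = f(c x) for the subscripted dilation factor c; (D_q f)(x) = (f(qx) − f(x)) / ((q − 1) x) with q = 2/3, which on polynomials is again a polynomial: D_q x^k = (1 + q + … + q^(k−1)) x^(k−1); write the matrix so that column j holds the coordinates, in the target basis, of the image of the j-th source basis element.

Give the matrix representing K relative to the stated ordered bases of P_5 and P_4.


image of 1: 0
image of x: 1
image of x^2: -(5/6)x + 2
image of x^3: (19/36)x^2 + 6x - 3
image of x^4: -(65/216)x^3 + 12x^2 - 12x + 4
image of x^5: (211/1296)x^4 + 20x^3 - 30x^2 + 20x - 5
each image's coordinates form column j of the matrix

the matrix is [[0, 1, 2, -3, 4, -5]; [0, 0, -5/6, 6, -12, 20]; [0, 0, 0, 19/36, 12, -30]; [0, 0, 0, 0, -65/216, 20]; [0, 0, 0, 0, 0, 211/1296]] (rows listed top to bottom)


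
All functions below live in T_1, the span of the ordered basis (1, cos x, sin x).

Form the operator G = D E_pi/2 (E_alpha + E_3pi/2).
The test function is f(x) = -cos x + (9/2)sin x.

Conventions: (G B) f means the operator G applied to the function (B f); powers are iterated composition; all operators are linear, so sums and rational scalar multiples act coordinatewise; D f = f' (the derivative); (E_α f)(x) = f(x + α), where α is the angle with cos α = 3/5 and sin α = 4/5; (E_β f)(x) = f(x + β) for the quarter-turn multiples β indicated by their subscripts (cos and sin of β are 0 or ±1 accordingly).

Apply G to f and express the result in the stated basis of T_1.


E_alpha f = 3cos x + (7/2)sin x
E_3pi/2 f = -(9/2)cos x - sin x
(E_alpha + E_3pi/2) f = -(3/2)cos x + (5/2)sin x
E_pi/2 (E_alpha + E_3pi/2) f = (5/2)cos x + (3/2)sin x
D E_pi/2 (E_alpha + E_3pi/2) f = (3/2)cos x - (5/2)sin x

the result is g(x) = (3/2)cos x - (5/2)sin x


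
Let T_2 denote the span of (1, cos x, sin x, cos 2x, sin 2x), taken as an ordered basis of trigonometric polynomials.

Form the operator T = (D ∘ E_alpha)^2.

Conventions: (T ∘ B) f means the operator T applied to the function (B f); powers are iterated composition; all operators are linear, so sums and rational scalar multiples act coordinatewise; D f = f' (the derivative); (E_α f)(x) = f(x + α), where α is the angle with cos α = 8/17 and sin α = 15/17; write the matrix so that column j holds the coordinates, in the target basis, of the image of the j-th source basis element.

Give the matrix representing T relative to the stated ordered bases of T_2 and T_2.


image of 1: 0
image of cos x: (161/289)cos x + (240/289)sin x
image of sin x: -(240/289)cos x + (161/289)sin x
image of cos 2x: (126716/83521)cos 2x - (309120/83521)sin 2x
image of sin 2x: (309120/83521)cos 2x + (126716/83521)sin 2x
each image's coordinates form column j of the matrix

the matrix is [[0, 0, 0, 0, 0]; [0, 161/289, -240/289, 0, 0]; [0, 240/289, 161/289, 0, 0]; [0, 0, 0, 126716/83521, 309120/83521]; [0, 0, 0, -309120/83521, 126716/83521]] (rows listed top to bottom)


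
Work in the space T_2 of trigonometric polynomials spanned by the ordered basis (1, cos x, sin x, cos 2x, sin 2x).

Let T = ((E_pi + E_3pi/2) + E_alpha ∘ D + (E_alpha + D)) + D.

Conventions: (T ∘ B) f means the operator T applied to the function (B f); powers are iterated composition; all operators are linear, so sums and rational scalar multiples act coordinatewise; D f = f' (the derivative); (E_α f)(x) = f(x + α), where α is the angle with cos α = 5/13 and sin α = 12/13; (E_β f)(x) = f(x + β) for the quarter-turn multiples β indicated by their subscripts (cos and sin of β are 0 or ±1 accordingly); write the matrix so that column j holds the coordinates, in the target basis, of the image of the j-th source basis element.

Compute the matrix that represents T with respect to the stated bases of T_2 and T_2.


the matrix is [[3, 0, 0, 0, 0]; [0, -20/13, 30/13, 0, 0]; [0, -30/13, -20/13, 0, 0]; [0, 0, 0, -359/169, 558/169]; [0, 0, 0, -558/169, -359/169]] (rows listed top to bottom)

image of 1: 3
image of cos x: -(20/13)cos x - (30/13)sin x
image of sin x: (30/13)cos x - (20/13)sin x
image of cos 2x: -(359/169)cos 2x - (558/169)sin 2x
image of sin 2x: (558/169)cos 2x - (359/169)sin 2x
each image's coordinates form column j of the matrix


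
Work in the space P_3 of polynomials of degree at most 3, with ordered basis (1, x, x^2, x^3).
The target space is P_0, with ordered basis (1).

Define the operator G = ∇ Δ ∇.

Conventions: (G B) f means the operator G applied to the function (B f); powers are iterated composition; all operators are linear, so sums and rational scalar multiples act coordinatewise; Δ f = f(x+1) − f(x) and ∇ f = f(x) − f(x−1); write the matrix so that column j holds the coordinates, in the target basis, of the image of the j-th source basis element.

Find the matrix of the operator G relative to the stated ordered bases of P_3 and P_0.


the matrix is [[0, 0, 0, 6]] (rows listed top to bottom)

image of 1: 0
image of x: 0
image of x^2: 0
image of x^3: 6
each image's coordinates form column j of the matrix


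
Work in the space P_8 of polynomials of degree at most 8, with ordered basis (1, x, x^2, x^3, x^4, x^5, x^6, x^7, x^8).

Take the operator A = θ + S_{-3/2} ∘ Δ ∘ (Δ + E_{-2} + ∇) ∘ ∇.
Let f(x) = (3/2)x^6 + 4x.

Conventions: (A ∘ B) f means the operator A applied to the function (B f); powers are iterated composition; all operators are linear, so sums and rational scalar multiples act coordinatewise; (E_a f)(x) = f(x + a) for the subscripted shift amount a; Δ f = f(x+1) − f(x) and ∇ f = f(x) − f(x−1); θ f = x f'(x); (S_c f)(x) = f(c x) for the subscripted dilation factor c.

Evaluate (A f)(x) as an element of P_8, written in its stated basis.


θ f = 9x^6 + 4x
∇ f = 9x^5 - (45/2)x^4 + 30x^3 - (45/2)x^2 + 9x + 5/2
Δ ∇ f = 45x^4 + 45x^2 + 3
E_{-2} ∇ f = 9x^5 - (225/2)x^4 + 570x^3 - (2925/2)x^2 + 1899x - 1987/2
∇ ∇ f = 45x^4 - 180x^3 + 315x^2 - 270x + 93
(Δ + E_{-2} + ∇) ∇ f = 9x^5 - (45/2)x^4 + 390x^3 - (2205/2)x^2 + 1629x - 1795/2
Δ (Δ + E_{-2} + ∇) ∇ f = 45x^4 + 1125x^2 - 1080x + 903
S_{-3/2} Δ (Δ + E_{-2} + ∇) ∇ f = (3645/16)x^4 + (10125/4)x^2 + 1620x + 903
(θ + S_{-3/2} ∘ Δ ∘ (Δ + E_{-2} + ∇) ∘ ∇) f = 9x^6 + (3645/16)x^4 + (10125/4)x^2 + 1624x + 903

the image equals g(x) = 9x^6 + (3645/16)x^4 + (10125/4)x^2 + 1624x + 903


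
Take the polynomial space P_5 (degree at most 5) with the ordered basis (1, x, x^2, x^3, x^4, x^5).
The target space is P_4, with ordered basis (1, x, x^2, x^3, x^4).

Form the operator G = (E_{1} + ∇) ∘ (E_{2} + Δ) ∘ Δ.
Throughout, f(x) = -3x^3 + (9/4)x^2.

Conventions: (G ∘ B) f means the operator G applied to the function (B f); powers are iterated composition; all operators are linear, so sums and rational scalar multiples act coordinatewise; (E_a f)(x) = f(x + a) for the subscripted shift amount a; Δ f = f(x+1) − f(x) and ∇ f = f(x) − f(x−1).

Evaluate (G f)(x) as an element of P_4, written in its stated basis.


Δ f = -9x^2 - (9/2)x - 3/4
E_{2} Δ f = -9x^2 - (81/2)x - 183/4
Δ Δ f = -18x - 27/2
(E_{2} + Δ) Δ f = -9x^2 - (117/2)x - 237/4
E_{1} (E_{2} + Δ) Δ f = -9x^2 - (153/2)x - 507/4
∇ (E_{2} + Δ) Δ f = -18x - 99/2
(E_{1} + ∇) (E_{2} + Δ) Δ f = -9x^2 - (189/2)x - 705/4

the result is g(x) = -9x^2 - (189/2)x - 705/4


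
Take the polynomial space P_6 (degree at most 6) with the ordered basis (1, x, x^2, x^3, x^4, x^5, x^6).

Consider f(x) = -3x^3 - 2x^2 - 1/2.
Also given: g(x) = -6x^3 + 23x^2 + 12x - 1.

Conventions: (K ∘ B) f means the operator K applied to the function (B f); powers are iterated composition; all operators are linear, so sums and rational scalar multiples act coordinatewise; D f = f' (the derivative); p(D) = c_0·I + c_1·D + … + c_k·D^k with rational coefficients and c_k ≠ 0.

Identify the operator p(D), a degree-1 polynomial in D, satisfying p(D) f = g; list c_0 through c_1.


D^0 f = -3x^3 - 2x^2 - 1/2
D^1 f = -9x^2 - 4x
matching coefficients of g against c_0 f + c_1 Df + … from the top degree down determines the c_i
solution: c_0 = 2, c_1 = -3

p(D) = 2·I − 3·D, i.e. c_0 = 2, c_1 = -3


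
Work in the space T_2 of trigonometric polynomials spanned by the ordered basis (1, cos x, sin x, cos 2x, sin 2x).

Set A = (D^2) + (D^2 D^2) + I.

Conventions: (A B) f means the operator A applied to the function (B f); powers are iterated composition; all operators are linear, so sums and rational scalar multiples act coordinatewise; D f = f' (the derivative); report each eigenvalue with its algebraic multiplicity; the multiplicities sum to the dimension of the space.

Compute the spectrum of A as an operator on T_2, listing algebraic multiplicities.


image of 1: 1
image of cos x: cos x
image of sin x: sin x
image of cos 2x: 13cos 2x
image of sin 2x: 13sin 2x
the matrix is diagonal; its diagonal is (1, 1, 1, 13, 13)
for a triangular matrix the eigenvalues are the diagonal entries, with algebraic multiplicity their repetition count

λ = 1 (multiplicity 3), λ = 13 (multiplicity 2)


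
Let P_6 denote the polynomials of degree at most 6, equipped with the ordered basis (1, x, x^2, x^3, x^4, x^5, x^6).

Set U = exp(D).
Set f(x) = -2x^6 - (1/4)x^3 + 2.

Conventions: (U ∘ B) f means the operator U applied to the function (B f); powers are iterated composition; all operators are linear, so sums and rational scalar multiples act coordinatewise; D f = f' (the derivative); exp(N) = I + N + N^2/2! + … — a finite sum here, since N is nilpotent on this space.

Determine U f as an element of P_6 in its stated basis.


the result is g(x) = -2x^6 - 12x^5 - 30x^4 - (161/4)x^3 - (123/4)x^2 - (51/4)x - 1/4

order-1 term: -12x^5 - (3/4)x^2
order-2 term: -30x^4 - (3/4)x
order-3 term: -40x^3 - 1/4
order-4 term: -30x^2
order-5 term: -12x
order-6 term: -2
the series for exp(D) f terminates at order 6
exp(D) f = -2x^6 - 12x^5 - 30x^4 - (161/4)x^3 - (123/4)x^2 - (51/4)x - 1/4


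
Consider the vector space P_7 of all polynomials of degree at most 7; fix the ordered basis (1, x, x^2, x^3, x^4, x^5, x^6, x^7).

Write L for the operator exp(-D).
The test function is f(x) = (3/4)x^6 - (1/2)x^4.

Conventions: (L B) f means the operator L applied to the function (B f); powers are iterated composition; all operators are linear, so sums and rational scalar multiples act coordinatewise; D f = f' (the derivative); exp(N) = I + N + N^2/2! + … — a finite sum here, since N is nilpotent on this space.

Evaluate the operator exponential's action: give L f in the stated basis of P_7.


order-1 term: -(9/2)x^5 + 2x^3
order-2 term: (45/4)x^4 - 3x^2
order-3 term: -15x^3 + 2x
order-4 term: (45/4)x^2 - 1/2
order-5 term: -(9/2)x
order-6 term: 3/4
the series for exp(-D) f terminates at order 6
exp(-D) f = (3/4)x^6 - (9/2)x^5 + (43/4)x^4 - 13x^3 + (33/4)x^2 - (5/2)x + 1/4

g(x) = (3/4)x^6 - (9/2)x^5 + (43/4)x^4 - 13x^3 + (33/4)x^2 - (5/2)x + 1/4


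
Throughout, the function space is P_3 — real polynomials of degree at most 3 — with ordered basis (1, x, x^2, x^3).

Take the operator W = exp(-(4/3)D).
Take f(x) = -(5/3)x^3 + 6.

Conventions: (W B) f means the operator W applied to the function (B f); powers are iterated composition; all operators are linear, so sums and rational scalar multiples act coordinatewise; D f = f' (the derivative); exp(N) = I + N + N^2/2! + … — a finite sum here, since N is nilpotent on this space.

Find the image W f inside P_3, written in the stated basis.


the result is g(x) = -(5/3)x^3 + (20/3)x^2 - (80/9)x + 806/81

order-1 term: (20/3)x^2
order-2 term: -(80/9)x
order-3 term: 320/81
the series for exp(-(4/3)D) f terminates at order 3
exp(-(4/3)D) f = -(5/3)x^3 + (20/3)x^2 - (80/9)x + 806/81


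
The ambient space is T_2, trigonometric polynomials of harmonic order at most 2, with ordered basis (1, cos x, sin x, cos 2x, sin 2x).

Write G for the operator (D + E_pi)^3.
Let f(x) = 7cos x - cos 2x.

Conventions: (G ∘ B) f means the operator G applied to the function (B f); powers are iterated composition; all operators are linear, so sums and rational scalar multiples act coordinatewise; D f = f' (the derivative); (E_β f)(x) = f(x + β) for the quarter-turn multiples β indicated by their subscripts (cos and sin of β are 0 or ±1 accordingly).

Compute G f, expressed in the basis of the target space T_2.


D f = -7sin x + 2sin 2x
E_pi f = -7cos x - cos 2x
(D + E_pi) f = -7cos x - 7sin x - cos 2x + 2sin 2x
D (D + E_pi) f = -7cos x + 7sin x + 4cos 2x + 2sin 2x
E_pi (D + E_pi) f = 7cos x + 7sin x - cos 2x + 2sin 2x
(D + E_pi) (D + E_pi) f = 14sin x + 3cos 2x + 4sin 2x
D (D + E_pi) (D + E_pi) f = 14cos x + 8cos 2x - 6sin 2x
E_pi (D + E_pi) (D + E_pi) f = -14sin x + 3cos 2x + 4sin 2x
(D + E_pi) (D + E_pi) (D + E_pi) f = 14cos x - 14sin x + 11cos 2x - 2sin 2x

g(x) = 14cos x - 14sin x + 11cos 2x - 2sin 2x


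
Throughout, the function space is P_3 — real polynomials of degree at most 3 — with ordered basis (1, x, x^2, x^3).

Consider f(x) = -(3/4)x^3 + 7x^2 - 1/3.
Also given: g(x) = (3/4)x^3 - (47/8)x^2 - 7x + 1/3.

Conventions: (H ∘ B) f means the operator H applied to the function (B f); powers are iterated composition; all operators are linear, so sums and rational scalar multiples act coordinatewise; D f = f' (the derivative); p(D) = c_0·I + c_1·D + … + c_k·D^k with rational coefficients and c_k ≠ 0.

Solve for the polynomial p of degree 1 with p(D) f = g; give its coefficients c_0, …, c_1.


D^0 f = -(3/4)x^3 + 7x^2 - 1/3
D^1 f = -(9/4)x^2 + 14x
matching coefficients of g against c_0 f + c_1 Df + … from the top degree down determines the c_i
solution: c_0 = -1, c_1 = -1/2

c_0 = -1, c_1 = -1/2


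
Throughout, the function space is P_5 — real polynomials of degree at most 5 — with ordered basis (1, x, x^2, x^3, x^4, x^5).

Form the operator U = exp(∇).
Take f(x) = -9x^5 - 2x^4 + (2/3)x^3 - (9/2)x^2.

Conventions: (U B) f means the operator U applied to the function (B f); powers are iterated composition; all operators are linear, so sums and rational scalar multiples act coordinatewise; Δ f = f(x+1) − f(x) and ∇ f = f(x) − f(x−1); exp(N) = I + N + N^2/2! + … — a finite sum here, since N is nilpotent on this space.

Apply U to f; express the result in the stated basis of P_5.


order-1 term: -45x^4 + 82x^3 - 76x^2 + 26x - 11/6
order-2 term: -90x^3 + 258x^2 - 289x + 229/2
order-3 term: -90x^2 + 262x - 637/3
order-4 term: -45x + 88
order-5 term: -9
the series for exp(∇) f terminates at order 5
exp(∇) f = -9x^5 - 47x^4 - (22/3)x^3 + (175/2)x^2 - 46x - 62/3

the image equals g(x) = -9x^5 - 47x^4 - (22/3)x^3 + (175/2)x^2 - 46x - 62/3


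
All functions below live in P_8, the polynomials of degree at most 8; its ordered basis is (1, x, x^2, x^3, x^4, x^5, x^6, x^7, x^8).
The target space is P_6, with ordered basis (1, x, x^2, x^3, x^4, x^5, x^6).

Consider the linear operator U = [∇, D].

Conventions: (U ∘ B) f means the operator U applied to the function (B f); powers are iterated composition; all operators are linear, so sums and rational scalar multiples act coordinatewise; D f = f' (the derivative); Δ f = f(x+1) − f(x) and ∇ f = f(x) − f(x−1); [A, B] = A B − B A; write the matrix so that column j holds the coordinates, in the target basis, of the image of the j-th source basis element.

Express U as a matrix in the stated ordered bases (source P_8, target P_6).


image of 1: 0
image of x: 0
image of x^2: 0
image of x^3: 0
image of x^4: 0
image of x^5: 0
image of x^6: 0
image of x^7: 0
image of x^8: 0
each image's coordinates form column j of the matrix

the matrix is [[0, 0, 0, 0, 0, 0, 0, 0, 0]; [0, 0, 0, 0, 0, 0, 0, 0, 0]; [0, 0, 0, 0, 0, 0, 0, 0, 0]; [0, 0, 0, 0, 0, 0, 0, 0, 0]; [0, 0, 0, 0, 0, 0, 0, 0, 0]; [0, 0, 0, 0, 0, 0, 0, 0, 0]; [0, 0, 0, 0, 0, 0, 0, 0, 0]] (rows listed top to bottom)


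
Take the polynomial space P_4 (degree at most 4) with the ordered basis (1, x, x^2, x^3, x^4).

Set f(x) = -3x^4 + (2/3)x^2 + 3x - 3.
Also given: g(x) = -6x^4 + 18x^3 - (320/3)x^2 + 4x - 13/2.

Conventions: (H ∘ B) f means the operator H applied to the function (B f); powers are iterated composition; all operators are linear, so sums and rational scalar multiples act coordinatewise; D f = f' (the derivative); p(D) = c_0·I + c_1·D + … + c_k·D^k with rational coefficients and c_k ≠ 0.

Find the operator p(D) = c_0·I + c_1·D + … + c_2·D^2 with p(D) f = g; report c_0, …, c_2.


D^0 f = -3x^4 + (2/3)x^2 + 3x - 3
D^1 f = -12x^3 + (4/3)x + 3
D^2 f = -36x^2 + 4/3
matching coefficients of g against c_0 f + c_1 Df + … from the top degree down determines the c_i
solution: c_0 = 2, c_1 = -3/2, c_2 = 3

p(D) = 2·I − (3/2)·D + 3·D^2, i.e. c_0 = 2, c_1 = -3/2, c_2 = 3
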